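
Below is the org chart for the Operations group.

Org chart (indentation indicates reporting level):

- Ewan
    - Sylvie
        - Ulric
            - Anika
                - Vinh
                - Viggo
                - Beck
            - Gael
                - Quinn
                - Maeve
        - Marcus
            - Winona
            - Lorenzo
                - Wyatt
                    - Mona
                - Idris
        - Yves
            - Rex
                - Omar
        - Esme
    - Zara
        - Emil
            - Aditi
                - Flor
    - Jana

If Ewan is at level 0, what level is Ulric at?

Chain from Ulric up to Ewan: Ulric → Sylvie → Ewan. That is 2 steps up, so Ulric is 2 levels below Ewan.

2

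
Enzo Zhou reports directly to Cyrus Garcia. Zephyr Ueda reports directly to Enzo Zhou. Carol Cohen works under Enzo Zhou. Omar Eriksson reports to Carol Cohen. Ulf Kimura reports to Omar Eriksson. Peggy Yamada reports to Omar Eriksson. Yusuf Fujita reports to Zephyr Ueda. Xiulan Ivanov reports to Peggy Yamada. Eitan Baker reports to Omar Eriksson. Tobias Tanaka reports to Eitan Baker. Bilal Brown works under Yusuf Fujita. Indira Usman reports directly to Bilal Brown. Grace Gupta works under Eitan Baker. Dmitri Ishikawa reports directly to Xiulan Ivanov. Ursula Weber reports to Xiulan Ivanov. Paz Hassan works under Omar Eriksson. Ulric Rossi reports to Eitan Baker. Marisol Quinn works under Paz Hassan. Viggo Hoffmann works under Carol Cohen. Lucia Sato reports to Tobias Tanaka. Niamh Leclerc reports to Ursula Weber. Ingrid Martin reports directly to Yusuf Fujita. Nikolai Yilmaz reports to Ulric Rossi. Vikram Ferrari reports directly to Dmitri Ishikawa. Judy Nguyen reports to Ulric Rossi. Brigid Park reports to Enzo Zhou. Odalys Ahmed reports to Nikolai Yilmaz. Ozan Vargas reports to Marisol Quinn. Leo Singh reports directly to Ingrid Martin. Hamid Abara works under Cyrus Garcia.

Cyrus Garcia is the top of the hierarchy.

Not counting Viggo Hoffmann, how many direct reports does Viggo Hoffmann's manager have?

1

Viggo Hoffmann reports to Carol Cohen. Carol Cohen's other direct reports are Omar Eriksson — 1 peer.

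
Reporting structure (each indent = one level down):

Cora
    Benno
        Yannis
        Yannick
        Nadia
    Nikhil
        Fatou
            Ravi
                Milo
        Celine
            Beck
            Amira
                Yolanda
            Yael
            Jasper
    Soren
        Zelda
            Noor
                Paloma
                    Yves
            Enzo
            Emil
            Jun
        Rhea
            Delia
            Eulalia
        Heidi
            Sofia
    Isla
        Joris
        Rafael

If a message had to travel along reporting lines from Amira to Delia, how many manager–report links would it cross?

6

Amira is 3 levels below Cora, and Delia is 3 levels below Cora (their lowest common manager). The shortest path runs up from Amira to Cora and back down to Delia: 3 + 3 = 6 links.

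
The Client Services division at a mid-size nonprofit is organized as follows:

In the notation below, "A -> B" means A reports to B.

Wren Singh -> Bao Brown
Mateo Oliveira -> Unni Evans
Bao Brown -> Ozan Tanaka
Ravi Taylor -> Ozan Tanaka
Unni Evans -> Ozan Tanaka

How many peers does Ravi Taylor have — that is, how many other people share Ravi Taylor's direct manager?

Ravi Taylor reports to Ozan Tanaka. Ozan Tanaka's other direct reports are Unni Evans, Bao Brown — 2 peers.

2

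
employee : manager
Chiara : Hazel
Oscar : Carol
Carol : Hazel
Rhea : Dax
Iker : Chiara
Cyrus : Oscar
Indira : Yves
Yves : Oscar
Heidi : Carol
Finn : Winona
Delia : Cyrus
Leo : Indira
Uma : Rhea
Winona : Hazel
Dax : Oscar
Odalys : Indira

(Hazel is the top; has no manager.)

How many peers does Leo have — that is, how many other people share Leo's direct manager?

Leo reports to Indira. Indira's other direct reports are Odalys — 1 peer.

1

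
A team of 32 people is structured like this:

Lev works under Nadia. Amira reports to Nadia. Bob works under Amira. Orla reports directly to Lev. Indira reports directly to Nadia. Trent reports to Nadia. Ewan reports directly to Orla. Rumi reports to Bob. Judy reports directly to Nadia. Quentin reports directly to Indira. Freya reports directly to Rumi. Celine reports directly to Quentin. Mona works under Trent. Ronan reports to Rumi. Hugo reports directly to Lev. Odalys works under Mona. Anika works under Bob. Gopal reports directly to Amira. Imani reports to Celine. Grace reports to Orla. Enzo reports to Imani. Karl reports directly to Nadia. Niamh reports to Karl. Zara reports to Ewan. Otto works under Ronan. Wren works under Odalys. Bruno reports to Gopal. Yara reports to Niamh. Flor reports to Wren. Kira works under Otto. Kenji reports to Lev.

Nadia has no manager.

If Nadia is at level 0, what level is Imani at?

4

Chain from Imani up to Nadia: Imani → Celine → Quentin → Indira → Nadia. That is 4 steps up, so Imani is 4 levels below Nadia.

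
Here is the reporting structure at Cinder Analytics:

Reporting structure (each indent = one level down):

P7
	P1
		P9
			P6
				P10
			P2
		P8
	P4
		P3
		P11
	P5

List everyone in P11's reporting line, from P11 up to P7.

P11 reports to P4. P4 reports to P7. P7 is at the top.

P11 -> P4 -> P7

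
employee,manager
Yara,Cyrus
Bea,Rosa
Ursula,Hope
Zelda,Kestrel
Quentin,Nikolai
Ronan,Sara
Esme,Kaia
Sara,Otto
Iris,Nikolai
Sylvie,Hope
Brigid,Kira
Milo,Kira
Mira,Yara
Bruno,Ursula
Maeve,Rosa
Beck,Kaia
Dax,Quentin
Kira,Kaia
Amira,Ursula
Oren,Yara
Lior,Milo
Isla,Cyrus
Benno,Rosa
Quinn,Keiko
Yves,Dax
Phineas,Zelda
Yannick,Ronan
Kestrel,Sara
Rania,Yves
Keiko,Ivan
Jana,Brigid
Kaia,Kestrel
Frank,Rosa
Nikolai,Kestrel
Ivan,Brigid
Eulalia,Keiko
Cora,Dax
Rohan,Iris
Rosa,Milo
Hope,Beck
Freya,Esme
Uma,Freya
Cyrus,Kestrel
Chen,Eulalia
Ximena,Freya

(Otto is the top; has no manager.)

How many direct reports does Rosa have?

Rosa directly manages Frank, Bea, Benno, Maeve. That is 4 direct reports.

4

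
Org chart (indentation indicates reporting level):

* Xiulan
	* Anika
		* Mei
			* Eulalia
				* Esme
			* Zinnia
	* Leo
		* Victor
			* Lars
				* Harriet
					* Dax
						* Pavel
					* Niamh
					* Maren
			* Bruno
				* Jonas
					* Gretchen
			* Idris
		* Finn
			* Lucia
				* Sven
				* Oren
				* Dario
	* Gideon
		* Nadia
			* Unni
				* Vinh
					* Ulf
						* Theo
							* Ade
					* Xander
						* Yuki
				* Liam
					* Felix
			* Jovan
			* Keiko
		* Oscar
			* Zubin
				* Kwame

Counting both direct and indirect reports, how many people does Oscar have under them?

Oscar directly manages Zubin. Under Zubin: Kwame (1). That's 2 in total.

2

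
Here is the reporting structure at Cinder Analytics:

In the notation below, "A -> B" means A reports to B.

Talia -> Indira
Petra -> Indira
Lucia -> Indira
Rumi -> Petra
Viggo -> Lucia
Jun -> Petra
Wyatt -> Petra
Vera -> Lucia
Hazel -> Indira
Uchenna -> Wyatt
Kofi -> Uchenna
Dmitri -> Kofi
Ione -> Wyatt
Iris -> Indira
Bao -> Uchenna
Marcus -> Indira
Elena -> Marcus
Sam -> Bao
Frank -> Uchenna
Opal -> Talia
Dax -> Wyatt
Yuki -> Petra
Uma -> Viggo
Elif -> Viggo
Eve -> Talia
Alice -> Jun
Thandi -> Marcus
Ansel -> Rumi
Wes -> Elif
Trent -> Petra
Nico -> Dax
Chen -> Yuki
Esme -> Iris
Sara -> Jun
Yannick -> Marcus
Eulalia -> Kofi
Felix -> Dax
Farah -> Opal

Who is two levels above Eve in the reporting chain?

Eve reports to Talia, and Talia reports to Indira. So Eve's skip-level manager is Indira.

Indira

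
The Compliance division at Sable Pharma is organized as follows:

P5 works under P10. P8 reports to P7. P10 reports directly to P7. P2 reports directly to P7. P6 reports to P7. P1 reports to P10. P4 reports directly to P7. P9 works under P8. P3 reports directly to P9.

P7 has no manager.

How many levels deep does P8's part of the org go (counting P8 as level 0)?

The longest chain under P8 runs P8 → P9 → P3, which is 2 levels below P8.

2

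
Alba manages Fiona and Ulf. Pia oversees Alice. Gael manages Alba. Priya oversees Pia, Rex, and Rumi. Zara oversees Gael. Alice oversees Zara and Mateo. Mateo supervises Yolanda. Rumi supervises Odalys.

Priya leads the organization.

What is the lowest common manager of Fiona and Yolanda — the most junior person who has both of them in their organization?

Alice

Fiona's chain of managers is Alba, Gael, Zara, Alice, Pia, Priya. Yolanda's chain of managers is Mateo, Alice, Pia, Priya. The first manager that appears in both chains is Alice.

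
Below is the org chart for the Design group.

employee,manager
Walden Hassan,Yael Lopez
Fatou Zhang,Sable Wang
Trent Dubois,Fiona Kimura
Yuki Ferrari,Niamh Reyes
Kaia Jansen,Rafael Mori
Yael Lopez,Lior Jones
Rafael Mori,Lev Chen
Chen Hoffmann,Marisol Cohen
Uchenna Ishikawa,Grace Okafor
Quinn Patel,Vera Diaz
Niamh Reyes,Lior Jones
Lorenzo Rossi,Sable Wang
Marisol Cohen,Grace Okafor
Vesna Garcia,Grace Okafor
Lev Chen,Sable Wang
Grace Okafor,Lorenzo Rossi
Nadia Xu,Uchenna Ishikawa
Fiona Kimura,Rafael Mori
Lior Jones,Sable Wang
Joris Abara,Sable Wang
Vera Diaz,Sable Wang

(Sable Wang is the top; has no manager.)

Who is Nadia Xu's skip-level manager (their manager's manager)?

Grace Okafor

Nadia Xu reports to Uchenna Ishikawa, and Uchenna Ishikawa reports to Grace Okafor. So Nadia Xu's skip-level manager is Grace Okafor.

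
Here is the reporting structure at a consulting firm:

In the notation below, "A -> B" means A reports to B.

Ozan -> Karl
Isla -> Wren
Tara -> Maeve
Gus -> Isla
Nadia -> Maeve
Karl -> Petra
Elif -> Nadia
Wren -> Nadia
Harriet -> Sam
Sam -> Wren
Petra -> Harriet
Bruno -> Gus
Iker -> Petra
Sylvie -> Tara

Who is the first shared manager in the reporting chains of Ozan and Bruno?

Ozan's chain of managers is Karl, Petra, Harriet, Sam, Wren, Nadia, Maeve. Bruno's chain of managers is Gus, Isla, Wren, Nadia, Maeve. The first manager that appears in both chains is Wren.

Wren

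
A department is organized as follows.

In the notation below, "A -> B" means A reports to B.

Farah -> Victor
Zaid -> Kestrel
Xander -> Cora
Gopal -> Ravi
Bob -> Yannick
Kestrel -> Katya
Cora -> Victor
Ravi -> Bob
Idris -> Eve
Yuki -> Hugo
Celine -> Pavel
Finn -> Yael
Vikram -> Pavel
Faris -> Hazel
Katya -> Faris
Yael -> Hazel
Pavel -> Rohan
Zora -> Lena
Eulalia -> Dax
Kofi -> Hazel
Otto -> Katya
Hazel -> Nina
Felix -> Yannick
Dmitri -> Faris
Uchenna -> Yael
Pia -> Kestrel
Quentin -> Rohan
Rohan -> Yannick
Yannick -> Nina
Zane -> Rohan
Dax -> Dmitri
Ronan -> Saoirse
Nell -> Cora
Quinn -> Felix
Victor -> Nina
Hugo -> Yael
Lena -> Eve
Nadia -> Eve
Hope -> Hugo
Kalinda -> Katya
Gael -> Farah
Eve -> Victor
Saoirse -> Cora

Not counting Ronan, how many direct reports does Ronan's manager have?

0

Ronan reports to Saoirse, and Saoirse has no other direct reports. Ronan has 0 peers.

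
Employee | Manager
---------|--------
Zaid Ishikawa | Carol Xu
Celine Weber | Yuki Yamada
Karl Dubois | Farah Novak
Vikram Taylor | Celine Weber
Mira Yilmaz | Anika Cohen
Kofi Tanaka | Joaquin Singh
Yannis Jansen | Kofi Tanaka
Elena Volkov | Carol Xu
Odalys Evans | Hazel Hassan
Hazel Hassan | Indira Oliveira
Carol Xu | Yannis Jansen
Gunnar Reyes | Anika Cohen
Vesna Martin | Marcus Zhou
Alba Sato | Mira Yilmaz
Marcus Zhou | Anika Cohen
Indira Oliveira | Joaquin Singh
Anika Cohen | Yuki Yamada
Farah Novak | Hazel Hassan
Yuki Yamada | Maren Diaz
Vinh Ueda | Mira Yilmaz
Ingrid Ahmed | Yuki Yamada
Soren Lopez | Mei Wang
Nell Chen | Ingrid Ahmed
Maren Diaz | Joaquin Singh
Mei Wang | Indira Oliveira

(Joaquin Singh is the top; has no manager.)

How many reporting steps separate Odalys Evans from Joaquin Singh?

Chain from Odalys Evans up to Joaquin Singh: Odalys Evans → Hazel Hassan → Indira Oliveira → Joaquin Singh. That is 3 steps up, so Odalys Evans is 3 levels below Joaquin Singh.

3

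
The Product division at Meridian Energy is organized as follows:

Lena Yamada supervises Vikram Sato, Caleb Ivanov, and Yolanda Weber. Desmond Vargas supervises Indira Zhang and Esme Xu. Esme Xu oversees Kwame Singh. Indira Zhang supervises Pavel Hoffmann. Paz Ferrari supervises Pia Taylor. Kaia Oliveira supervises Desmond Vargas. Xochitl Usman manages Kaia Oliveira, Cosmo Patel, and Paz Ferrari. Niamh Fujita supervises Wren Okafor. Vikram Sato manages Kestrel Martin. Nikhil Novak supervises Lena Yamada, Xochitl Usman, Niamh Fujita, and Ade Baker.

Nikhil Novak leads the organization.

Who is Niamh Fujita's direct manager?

Nikhil Novak

Niamh Fujita reports directly to Nikhil Novak.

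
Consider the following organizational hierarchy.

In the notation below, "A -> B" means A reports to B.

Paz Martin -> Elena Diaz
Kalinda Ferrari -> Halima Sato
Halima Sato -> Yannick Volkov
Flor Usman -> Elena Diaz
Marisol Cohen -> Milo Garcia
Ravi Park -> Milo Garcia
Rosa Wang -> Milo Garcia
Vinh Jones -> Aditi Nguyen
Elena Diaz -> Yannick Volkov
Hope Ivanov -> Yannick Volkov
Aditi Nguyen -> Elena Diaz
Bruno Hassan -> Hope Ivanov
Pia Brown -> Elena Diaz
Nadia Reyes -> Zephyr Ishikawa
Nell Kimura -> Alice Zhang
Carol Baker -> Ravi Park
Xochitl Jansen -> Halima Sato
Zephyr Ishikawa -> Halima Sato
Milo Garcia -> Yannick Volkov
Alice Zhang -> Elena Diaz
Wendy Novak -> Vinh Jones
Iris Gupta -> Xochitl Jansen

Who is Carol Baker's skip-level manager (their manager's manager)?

Milo Garcia

Carol Baker reports to Ravi Park, and Ravi Park reports to Milo Garcia. So Carol Baker's skip-level manager is Milo Garcia.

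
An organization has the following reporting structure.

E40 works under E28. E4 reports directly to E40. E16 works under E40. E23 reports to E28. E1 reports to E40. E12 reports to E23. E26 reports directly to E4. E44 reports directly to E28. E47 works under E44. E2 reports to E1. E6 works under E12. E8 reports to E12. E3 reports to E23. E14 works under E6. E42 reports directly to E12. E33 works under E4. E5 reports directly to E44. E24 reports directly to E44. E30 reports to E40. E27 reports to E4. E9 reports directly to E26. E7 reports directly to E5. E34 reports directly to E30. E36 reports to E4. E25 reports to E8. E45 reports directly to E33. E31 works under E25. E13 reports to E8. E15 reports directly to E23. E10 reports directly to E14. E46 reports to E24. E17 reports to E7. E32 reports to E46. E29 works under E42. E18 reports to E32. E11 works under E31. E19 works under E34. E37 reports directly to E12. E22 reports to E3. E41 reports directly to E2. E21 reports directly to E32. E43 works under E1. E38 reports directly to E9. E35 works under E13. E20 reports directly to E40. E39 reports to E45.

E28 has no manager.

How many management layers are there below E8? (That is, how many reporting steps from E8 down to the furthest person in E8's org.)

The longest chain under E8 runs E8 → E25 → E31 → E11, which is 3 levels below E8.

3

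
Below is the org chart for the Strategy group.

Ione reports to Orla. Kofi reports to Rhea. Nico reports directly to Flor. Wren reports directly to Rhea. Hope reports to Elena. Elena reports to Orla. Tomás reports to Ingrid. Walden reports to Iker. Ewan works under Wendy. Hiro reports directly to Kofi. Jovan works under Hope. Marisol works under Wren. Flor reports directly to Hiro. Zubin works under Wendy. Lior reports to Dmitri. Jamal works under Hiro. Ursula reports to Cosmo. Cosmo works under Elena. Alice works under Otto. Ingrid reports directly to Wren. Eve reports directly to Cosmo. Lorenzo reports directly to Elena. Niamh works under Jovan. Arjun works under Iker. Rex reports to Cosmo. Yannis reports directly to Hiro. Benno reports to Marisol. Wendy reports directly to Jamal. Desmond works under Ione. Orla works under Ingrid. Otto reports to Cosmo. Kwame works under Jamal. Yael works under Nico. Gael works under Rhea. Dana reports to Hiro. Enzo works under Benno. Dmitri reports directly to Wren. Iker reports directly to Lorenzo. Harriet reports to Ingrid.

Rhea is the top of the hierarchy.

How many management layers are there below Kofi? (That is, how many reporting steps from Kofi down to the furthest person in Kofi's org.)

4

The longest chain under Kofi runs Kofi → Hiro → Flor → Nico → Yael, which is 4 levels below Kofi.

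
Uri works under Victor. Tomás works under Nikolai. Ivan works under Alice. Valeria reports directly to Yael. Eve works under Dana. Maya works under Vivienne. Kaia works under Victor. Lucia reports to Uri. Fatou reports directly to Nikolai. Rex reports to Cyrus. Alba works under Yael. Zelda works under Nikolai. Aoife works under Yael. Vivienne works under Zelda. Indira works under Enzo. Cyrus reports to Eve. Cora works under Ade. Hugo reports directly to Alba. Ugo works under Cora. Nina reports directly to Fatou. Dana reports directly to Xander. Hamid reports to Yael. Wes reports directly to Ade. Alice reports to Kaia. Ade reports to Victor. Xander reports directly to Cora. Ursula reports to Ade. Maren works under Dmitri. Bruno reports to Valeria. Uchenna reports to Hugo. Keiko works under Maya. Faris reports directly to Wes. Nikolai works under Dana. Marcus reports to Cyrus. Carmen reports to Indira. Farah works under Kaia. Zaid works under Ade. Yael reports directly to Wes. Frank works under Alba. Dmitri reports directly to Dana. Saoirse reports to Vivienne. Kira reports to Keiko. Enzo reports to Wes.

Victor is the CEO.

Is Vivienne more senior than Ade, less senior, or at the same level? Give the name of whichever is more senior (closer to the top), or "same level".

Vivienne is 7 levels below Victor; Ade is 1. Ade is higher.

Ade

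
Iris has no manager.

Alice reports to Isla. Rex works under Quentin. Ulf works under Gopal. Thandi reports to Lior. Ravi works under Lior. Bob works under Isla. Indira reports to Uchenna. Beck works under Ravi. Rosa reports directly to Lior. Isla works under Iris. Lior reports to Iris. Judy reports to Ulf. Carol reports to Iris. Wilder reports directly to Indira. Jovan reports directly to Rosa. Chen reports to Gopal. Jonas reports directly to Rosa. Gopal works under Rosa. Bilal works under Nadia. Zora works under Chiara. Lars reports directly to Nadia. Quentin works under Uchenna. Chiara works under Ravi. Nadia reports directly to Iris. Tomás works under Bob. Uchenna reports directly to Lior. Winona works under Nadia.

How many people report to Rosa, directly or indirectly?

Rosa directly manages Gopal, Jovan, Jonas. Under Gopal: Chen, Ulf, Judy (3). Jovan has no reports. Jonas has no reports. So Rosa's organization is 3 direct reports plus everyone under them: 4 + 1 + 1 = 6.

6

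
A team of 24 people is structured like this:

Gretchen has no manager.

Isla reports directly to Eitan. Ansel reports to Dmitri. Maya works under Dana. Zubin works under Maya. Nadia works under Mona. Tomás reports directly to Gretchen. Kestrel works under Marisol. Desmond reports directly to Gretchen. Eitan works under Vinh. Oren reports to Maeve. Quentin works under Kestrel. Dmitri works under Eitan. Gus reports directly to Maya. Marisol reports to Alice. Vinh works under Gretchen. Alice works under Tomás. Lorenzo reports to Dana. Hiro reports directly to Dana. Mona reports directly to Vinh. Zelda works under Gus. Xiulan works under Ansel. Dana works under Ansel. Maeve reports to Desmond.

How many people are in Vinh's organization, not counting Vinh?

Vinh directly manages Eitan, Mona. Under Eitan: Isla, Dmitri, Ansel, Xiulan, Dana, Hiro, Maya, Zubin, Gus, Zelda, Lorenzo (11). Under Mona: Nadia (1). So Vinh's organization is 2 direct reports plus everyone under them: 12 + 2 = 14.

14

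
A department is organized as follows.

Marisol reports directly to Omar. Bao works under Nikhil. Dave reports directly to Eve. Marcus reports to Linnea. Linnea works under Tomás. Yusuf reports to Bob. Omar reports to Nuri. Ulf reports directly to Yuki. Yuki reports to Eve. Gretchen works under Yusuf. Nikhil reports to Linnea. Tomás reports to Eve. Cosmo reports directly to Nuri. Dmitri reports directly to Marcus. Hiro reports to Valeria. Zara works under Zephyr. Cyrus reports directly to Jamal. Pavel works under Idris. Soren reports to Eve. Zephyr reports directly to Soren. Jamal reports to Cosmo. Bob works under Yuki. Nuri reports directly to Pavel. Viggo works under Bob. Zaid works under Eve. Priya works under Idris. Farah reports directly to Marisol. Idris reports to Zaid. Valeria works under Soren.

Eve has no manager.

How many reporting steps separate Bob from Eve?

2

Chain from Bob up to Eve: Bob → Yuki → Eve. That is 2 steps up, so Bob is 2 levels below Eve.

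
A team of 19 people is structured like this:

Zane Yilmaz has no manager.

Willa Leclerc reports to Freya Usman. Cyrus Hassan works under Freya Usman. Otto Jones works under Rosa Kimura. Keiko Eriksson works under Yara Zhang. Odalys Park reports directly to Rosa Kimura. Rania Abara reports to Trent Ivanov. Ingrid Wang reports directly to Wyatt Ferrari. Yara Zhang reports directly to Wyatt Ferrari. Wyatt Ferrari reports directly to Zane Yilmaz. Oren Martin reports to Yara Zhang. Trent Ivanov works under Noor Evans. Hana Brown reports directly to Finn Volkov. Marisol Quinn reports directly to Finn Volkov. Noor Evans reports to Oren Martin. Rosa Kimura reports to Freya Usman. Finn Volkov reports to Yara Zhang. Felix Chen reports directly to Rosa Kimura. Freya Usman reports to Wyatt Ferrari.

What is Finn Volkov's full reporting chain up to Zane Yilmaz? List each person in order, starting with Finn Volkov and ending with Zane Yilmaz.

Finn Volkov -> Yara Zhang -> Wyatt Ferrari -> Zane Yilmaz

Finn Volkov reports to Yara Zhang. Yara Zhang reports to Wyatt Ferrari. Wyatt Ferrari reports to Zane Yilmaz. Zane Yilmaz is at the top.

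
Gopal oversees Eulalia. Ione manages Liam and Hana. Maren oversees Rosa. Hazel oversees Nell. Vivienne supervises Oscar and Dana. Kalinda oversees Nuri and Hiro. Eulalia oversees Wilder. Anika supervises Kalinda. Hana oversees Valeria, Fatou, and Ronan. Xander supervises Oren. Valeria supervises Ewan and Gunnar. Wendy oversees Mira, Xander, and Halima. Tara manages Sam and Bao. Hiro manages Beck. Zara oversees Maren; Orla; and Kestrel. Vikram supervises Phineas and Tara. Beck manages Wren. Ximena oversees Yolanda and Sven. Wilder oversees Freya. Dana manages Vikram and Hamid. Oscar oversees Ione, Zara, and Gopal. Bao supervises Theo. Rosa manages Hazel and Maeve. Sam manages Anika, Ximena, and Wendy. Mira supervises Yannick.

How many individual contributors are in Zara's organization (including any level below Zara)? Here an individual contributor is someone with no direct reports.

4

The people in Zara's organization with no one reporting to them are Kestrel, Orla, Maeve, Nell. That is 4.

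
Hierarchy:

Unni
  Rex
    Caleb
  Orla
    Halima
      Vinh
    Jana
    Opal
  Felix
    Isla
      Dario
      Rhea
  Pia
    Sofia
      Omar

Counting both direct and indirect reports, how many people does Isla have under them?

Isla directly manages Dario, Rhea. Dario has no reports. Rhea has no reports. So Isla's organization is 2 direct reports plus everyone under them: 1 + 1 = 2.

2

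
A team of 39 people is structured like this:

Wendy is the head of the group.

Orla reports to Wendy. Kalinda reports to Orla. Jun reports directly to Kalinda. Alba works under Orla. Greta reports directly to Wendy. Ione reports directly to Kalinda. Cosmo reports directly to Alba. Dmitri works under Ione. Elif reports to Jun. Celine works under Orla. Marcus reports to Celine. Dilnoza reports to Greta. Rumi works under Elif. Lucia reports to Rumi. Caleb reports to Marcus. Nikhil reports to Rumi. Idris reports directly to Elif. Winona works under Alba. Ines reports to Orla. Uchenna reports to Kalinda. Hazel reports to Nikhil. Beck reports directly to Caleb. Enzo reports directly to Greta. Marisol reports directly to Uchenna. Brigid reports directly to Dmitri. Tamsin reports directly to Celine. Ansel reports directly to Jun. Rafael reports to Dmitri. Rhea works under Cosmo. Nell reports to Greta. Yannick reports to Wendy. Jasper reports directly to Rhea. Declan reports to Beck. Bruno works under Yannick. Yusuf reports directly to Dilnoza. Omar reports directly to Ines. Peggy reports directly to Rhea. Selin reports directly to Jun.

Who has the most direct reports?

Orla

Direct-report counts: Wendy has 3; Yannick has 1; Greta has 3; Dilnoza has 1; Orla has 4; Ines has 1; Celine has 2; Marcus has 1; Caleb has 1; Beck has 1; Alba has 2; Cosmo has 1; Rhea has 2; Kalinda has 3; Uchenna has 1; Ione has 1; Dmitri has 2; Jun has 3; Elif has 2; Rumi has 2; Nikhil has 1. The largest is 4, held by Orla.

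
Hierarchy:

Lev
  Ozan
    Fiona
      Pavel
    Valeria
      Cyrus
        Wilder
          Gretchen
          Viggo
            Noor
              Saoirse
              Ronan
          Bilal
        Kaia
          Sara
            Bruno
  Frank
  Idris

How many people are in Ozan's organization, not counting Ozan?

14

Ozan directly manages Fiona, Valeria. Under Fiona: Pavel (1). Under Valeria: Cyrus, Kaia, Sara, Bruno, Wilder, Bilal, Viggo, Noor, Ronan, Saoirse, Gretchen (11). So Ozan's organization is 2 direct reports plus everyone under them: 2 + 12 = 14.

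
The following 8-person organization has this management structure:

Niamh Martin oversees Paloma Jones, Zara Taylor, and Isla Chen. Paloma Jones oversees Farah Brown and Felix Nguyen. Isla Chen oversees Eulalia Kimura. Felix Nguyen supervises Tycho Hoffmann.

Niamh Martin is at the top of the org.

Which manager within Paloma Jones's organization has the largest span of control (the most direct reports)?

Paloma Jones

Direct-report counts within Paloma Jones's organization: Paloma Jones has 2; Felix Nguyen has 1. The largest is 2, held by Paloma Jones.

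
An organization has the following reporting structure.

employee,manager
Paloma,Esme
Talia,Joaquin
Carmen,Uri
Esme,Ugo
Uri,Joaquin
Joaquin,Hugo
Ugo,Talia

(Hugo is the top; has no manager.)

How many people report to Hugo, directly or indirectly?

Hugo directly manages Joaquin. Under Joaquin: Talia, Ugo, Esme, Paloma, Uri, Carmen (6). That's 7 in total.

7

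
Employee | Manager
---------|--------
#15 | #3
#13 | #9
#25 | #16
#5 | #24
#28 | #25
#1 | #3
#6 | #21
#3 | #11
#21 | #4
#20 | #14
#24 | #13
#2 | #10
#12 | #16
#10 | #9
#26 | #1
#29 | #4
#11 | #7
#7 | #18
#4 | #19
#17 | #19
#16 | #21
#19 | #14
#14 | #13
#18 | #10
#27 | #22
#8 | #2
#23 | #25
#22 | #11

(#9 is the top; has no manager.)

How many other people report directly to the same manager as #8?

#8 reports to #2, and #2 has no other direct reports. #8 has 0 peers.

0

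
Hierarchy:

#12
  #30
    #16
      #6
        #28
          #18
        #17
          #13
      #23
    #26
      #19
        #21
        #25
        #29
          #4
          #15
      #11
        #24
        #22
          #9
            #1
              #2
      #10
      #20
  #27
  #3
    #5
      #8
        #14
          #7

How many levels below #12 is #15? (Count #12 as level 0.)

Chain from #15 up to #12: #15 → #29 → #19 → #26 → #30 → #12. That is 5 steps up, so #15 is 5 levels below #12.

5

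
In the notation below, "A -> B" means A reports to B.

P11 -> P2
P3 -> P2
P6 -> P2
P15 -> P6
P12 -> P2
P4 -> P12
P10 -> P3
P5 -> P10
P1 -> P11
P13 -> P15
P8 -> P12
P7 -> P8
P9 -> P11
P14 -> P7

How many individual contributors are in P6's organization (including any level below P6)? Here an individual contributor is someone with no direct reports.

1

The only person in P6's organization with no one reporting to them is P13. That is 1.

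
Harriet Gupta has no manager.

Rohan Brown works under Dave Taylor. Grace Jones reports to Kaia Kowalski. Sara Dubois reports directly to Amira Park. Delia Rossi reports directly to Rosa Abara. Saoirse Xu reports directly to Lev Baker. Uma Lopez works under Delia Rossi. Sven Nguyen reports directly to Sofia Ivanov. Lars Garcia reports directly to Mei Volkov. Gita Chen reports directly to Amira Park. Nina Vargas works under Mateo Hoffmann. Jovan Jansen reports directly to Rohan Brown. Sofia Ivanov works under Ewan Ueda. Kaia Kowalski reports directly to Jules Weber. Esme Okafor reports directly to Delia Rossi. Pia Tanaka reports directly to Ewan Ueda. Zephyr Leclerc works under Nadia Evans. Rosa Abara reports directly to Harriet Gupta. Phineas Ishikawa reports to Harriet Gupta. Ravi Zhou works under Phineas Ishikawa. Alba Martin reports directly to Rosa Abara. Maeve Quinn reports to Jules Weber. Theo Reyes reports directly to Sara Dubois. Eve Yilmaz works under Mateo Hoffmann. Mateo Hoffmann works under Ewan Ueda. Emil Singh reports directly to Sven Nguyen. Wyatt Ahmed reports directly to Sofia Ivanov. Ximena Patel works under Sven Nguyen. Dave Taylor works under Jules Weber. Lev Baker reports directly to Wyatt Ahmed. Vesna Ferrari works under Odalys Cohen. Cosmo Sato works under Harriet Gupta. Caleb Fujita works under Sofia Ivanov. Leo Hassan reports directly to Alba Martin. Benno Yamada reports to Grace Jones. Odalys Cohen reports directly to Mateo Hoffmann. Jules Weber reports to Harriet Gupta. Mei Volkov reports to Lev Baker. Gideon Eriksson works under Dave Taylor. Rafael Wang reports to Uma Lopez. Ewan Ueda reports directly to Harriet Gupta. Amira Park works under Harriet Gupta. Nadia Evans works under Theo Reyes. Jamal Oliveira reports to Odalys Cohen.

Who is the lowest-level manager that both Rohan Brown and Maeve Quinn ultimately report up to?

Rohan Brown's chain of managers is Dave Taylor, Jules Weber, Harriet Gupta. Maeve Quinn's chain of managers is Jules Weber, Harriet Gupta. The first manager that appears in both chains is Jules Weber.

Jules Weber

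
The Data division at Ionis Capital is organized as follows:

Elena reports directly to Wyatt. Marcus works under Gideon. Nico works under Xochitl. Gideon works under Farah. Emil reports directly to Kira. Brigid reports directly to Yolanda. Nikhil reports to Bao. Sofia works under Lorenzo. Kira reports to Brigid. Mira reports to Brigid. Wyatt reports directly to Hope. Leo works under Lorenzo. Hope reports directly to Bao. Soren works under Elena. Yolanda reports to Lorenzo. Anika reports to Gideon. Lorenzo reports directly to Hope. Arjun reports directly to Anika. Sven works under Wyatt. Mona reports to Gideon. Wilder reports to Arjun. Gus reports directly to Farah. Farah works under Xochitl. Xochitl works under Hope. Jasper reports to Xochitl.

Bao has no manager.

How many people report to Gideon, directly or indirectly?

5

Gideon directly manages Anika, Mona, Marcus. Under Anika: Arjun, Wilder (2). Mona has no reports. Marcus has no reports. So Gideon's organization is 3 direct reports plus everyone under them: 3 + 1 + 1 = 5.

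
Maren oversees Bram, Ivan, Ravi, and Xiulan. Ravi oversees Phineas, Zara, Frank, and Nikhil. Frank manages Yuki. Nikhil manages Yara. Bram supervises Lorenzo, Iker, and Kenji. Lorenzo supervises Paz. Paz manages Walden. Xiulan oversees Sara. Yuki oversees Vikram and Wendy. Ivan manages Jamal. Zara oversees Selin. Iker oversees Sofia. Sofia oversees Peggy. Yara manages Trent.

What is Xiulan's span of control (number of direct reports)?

Xiulan directly manages Sara. That is 1 direct report.

1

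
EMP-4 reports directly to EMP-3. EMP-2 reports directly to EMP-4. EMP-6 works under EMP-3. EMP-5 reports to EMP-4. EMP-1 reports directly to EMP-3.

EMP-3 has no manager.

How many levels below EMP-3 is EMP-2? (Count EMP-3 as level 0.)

Chain from EMP-2 up to EMP-3: EMP-2 → EMP-4 → EMP-3. That is 2 steps up, so EMP-2 is 2 levels below EMP-3.

2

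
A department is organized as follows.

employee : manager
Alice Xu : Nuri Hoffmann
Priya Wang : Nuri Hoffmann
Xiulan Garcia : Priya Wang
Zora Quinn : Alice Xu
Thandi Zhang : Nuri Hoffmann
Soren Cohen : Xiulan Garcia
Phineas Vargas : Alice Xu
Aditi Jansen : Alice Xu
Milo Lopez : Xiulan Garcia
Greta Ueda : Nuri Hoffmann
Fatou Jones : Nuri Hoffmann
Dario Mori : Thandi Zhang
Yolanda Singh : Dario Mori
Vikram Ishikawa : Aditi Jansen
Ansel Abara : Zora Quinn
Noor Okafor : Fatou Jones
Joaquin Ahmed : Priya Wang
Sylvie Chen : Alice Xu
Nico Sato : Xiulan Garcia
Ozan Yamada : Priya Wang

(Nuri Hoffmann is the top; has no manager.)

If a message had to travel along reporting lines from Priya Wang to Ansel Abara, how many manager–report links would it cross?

4

Priya Wang is 1 level below Nuri Hoffmann, and Ansel Abara is 3 levels below Nuri Hoffmann (their lowest common manager). The shortest path runs up from Priya Wang to Nuri Hoffmann and back down to Ansel Abara: 1 + 3 = 4 links.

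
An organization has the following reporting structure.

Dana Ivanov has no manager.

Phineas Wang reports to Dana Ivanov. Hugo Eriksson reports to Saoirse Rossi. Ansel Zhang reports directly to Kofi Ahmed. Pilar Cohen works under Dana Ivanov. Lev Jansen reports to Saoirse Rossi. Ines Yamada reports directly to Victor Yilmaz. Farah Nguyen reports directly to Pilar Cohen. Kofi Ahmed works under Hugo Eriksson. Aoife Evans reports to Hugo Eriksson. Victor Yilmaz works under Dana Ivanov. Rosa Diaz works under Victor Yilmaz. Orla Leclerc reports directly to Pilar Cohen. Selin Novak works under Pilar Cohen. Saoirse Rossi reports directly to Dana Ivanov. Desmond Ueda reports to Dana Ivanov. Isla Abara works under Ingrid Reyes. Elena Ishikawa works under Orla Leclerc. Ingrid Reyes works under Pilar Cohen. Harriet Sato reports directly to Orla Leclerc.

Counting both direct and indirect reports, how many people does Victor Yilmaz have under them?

2

Victor Yilmaz directly manages Ines Yamada, Rosa Diaz. Ines Yamada has no reports. Rosa Diaz has no reports. So Victor Yilmaz's organization is 2 direct reports plus everyone under them: 1 + 1 = 2.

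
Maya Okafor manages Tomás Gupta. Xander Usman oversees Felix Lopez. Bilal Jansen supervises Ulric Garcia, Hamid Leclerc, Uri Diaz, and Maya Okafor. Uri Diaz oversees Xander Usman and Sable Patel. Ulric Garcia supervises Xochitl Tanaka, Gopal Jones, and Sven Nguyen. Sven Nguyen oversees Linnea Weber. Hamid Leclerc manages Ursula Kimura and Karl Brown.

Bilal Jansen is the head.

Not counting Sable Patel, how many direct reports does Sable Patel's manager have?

Sable Patel reports to Uri Diaz. Uri Diaz's other direct reports are Xander Usman — 1 peer.

1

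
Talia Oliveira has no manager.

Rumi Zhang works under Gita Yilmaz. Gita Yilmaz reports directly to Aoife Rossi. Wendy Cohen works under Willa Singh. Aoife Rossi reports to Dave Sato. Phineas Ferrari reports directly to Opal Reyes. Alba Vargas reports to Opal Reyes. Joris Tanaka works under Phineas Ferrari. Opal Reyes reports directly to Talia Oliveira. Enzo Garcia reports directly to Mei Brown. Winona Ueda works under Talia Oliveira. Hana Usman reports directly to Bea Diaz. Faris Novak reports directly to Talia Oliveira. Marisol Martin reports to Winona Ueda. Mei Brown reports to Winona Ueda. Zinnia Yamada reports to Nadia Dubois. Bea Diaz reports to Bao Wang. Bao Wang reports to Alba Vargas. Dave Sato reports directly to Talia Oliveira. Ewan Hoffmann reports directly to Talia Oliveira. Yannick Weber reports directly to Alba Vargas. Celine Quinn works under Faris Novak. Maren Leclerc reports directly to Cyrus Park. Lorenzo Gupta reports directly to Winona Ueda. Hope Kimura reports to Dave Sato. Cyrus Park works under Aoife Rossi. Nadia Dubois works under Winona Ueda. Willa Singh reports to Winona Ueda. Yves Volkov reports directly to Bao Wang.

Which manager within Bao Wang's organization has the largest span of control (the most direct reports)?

Direct-report counts within Bao Wang's organization: Bao Wang has 2; Bea Diaz has 1. The largest is 2, held by Bao Wang.

Bao Wang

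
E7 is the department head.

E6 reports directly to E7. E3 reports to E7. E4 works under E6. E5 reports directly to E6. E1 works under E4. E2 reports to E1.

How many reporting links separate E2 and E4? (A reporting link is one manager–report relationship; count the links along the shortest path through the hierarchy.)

2

E2 is in E4's organization: the chain from E2 up to E4 is E2 → E1 → E4, which is 2 links.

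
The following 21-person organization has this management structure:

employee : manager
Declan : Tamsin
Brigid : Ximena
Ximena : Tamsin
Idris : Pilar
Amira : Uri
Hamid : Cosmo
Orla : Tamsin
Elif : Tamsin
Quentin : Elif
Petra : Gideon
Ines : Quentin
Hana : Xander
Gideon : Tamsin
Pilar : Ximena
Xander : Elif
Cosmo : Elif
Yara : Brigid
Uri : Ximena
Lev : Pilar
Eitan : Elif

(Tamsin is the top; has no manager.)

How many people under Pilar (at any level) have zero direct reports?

The people in Pilar's organization with no one reporting to them are Lev, Idris. That is 2.

2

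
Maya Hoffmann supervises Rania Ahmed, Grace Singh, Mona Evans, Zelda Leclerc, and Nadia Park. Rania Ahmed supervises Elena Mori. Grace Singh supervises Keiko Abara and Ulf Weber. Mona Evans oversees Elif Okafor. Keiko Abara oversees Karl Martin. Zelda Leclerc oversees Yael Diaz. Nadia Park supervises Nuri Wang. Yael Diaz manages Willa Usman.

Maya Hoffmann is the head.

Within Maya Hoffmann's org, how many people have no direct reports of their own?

6

The people in Maya Hoffmann's organization with no one reporting to them are Nuri Wang, Willa Usman, Elif Okafor, Ulf Weber, Karl Martin, Elena Mori. That is 6.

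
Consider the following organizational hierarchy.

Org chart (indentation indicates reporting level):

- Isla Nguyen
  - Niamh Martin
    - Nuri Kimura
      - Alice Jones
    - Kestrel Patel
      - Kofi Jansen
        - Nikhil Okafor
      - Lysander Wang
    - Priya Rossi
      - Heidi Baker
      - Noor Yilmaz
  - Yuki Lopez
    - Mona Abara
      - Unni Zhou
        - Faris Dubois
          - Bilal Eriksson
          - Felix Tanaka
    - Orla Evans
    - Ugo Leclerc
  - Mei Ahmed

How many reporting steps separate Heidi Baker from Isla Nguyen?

Chain from Heidi Baker up to Isla Nguyen: Heidi Baker → Priya Rossi → Niamh Martin → Isla Nguyen. That is 3 steps up, so Heidi Baker is 3 levels below Isla Nguyen.

3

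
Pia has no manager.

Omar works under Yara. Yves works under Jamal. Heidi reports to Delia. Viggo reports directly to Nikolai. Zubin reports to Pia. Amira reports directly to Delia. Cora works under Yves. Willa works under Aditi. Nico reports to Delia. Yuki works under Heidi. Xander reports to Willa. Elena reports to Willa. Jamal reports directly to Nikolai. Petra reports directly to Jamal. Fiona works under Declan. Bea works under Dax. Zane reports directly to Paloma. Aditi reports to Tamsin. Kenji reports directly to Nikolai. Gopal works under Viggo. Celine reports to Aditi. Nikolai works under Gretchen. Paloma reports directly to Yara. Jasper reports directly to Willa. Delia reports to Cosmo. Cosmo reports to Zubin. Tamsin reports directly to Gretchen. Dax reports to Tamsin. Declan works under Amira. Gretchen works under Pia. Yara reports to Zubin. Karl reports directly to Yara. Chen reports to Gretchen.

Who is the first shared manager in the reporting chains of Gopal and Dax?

Gretchen

Gopal's chain of managers is Viggo, Nikolai, Gretchen, Pia. Dax's chain of managers is Tamsin, Gretchen, Pia. The first manager that appears in both chains is Gretchen.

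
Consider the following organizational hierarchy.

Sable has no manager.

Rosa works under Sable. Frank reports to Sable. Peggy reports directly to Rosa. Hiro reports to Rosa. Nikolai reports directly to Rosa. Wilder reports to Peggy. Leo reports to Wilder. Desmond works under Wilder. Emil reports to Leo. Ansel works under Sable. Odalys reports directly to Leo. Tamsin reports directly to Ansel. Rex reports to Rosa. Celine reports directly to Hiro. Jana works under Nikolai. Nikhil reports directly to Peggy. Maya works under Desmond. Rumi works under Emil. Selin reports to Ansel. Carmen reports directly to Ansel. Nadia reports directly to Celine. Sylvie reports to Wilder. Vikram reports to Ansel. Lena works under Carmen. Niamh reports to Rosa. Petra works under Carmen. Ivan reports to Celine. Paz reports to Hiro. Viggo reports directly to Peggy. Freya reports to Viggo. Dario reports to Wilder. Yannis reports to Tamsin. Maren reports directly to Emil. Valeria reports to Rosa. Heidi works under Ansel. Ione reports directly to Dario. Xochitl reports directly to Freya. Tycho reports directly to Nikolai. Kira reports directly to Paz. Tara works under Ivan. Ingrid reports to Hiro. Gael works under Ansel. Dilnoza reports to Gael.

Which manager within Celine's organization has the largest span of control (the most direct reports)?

Celine

Direct-report counts within Celine's organization: Celine has 2; Ivan has 1. The largest is 2, held by Celine.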